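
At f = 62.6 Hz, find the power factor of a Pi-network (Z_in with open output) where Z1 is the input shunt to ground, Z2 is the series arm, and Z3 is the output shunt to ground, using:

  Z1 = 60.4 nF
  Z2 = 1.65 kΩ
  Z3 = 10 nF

Step 1 — Angular frequency: ω = 2π·f = 2π·62.6 = 393.3 rad/s.
Step 2 — Component impedances:
  Z1: Z = 1/(jωC) = -j/(ω·C) = 0 - j4.209e+04 Ω
  Z2: Z = R = 1650 Ω
  Z3: Z = 1/(jωC) = -j/(ω·C) = 0 - j2.542e+05 Ω
Step 3 — With open output, the series arm Z2 and the output shunt Z3 appear in series to ground: Z2 + Z3 = 1650 - j2.542e+05 Ω.
Step 4 — Parallel with input shunt Z1: Z_in = Z1 || (Z2 + Z3) = 33.29 - j3.611e+04 Ω = 3.611e+04∠-89.9° Ω.
Step 5 — Power factor: PF = cos(φ) = Re(Z)/|Z| = 33.291/36114 = 0.0009218.
Step 6 — Type: Im(Z) = -3.611e+04 ⇒ leading (phase φ = -89.9°).

PF = 0.0009218 (leading, φ = -89.9°)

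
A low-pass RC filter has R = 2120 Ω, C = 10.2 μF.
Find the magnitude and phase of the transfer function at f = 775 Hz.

Step 1 — Angular frequency: ω = 2π·775 = 4869 rad/s.
Step 2 — Transfer function: H(jω) = 1/(1 + jωRC).
Step 3 — Denominator: 1 + jωRC = 1 + j·4869·2120·1.02e-05 = 1 + j105.3.
Step 4 — H = 9.018e-05 - j0.009496.
Step 5 — Magnitude: |H| = 0.009496 (-40.4 dB); phase: φ = -89.5°.

|H| = 0.009496 (-40.4 dB), φ = -89.5°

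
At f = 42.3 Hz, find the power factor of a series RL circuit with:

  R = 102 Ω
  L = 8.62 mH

Step 1 — Angular frequency: ω = 2π·f = 2π·42.3 = 265.8 rad/s.
Step 2 — Component impedances:
  R: Z = R = 102 Ω
  L: Z = jωL = j·265.8·0.00862 = 0 + j2.291 Ω
Step 3 — Series combination: Z_total = R + L = 102 + j2.291 Ω = 102∠1.3° Ω.
Step 4 — Power factor: PF = cos(φ) = Re(Z)/|Z| = 102/102.03 = 0.9997.
Step 5 — Type: Im(Z) = 2.291 ⇒ lagging (phase φ = 1.3°).

PF = 0.9997 (lagging, φ = 1.3°)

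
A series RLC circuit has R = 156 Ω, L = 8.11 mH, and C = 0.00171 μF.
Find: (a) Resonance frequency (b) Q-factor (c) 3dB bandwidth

Step 1 — Resonance condition Im(Z)=0 gives ω₀ = 1/√(LC).
Step 2 — ω₀ = 1/√(0.00811·1.71e-09) = 2.685e+05 rad/s.
Step 3 — f₀ = ω₀/(2π) = 4.274e+04 Hz.
Step 4 — Series Q: Q = ω₀L/R = 2.685e+05·0.00811/156 = 13.96.
Step 5 — 3dB bandwidth: Δω = ω₀/Q = 1.924e+04 rad/s; BW = Δω/(2π) = 3061 Hz.

(a) f₀ = 4.274e+04 Hz  (b) Q = 13.96  (c) BW = 3061 Hz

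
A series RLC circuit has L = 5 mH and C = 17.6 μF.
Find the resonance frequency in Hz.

Step 1 — Resonance condition Im(Z)=0 gives ω₀ = 1/√(LC).
Step 2 — ω₀ = 1/√(0.005·1.76e-05) = 3371 rad/s.
Step 3 — f₀ = ω₀/(2π) = 536.5 Hz.

f₀ = 536.5 Hz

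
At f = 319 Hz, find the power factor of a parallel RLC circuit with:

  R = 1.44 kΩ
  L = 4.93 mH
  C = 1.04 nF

Step 1 — Angular frequency: ω = 2π·f = 2π·319 = 2004 rad/s.
Step 2 — Component impedances:
  R: Z = R = 1440 Ω
  L: Z = jωL = j·2004·0.00493 = 0 + j9.881 Ω
  C: Z = 1/(jωC) = -j/(ω·C) = 0 - j4.797e+05 Ω
Step 3 — Parallel combination: 1/Z_total = 1/R + 1/L + 1/C; Z_total = 0.06781 + j9.881 Ω = 9.881∠89.6° Ω.
Step 4 — Power factor: PF = cos(φ) = Re(Z)/|Z| = 0.067806/9.8813 = 0.006862.
Step 5 — Type: Im(Z) = 9.881 ⇒ lagging (phase φ = 89.6°).

PF = 0.006862 (lagging, φ = 89.6°)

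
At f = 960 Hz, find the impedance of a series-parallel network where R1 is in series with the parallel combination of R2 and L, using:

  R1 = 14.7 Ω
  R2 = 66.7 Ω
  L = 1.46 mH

Step 1 — Angular frequency: ω = 2π·f = 2π·960 = 6032 rad/s.
Step 2 — Component impedances:
  R1: Z = R = 14.7 Ω
  R2: Z = R = 66.7 Ω
  L: Z = jωL = j·6032·0.00146 = 0 + j8.807 Ω
Step 3 — Parallel branch: R2 || L = 1/(1/R2 + 1/L) = 1.143 + j8.656 Ω.
Step 4 — Series with R1: Z_total = R1 + (R2 || L) = 15.84 + j8.656 Ω = 18.05∠28.6° Ω.

Z = 15.84 + j8.656 Ω = 18.05∠28.6° Ω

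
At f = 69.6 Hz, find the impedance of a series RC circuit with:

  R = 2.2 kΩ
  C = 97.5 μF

Step 1 — Angular frequency: ω = 2π·f = 2π·69.6 = 437.3 rad/s.
Step 2 — Component impedances:
  R: Z = R = 2200 Ω
  C: Z = 1/(jωC) = -j/(ω·C) = 0 - j23.45 Ω
Step 3 — Series combination: Z_total = R + C = 2200 - j23.45 Ω = 2200∠-0.6° Ω.

Z = 2200 - j23.45 Ω = 2200∠-0.6° Ω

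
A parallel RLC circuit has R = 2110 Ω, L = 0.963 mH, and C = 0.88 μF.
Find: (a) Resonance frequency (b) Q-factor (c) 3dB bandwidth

Step 1 — Resonance: ω₀ = 1/√(LC) = 1/√(0.000963·8.8e-07) = 3.435e+04 rad/s.
Step 2 — f₀ = ω₀/(2π) = 5467 Hz.
Step 3 — Parallel Q: Q = R/(ω₀L) = 2110/(3.435e+04·0.000963) = 63.78.
Step 4 — Bandwidth: Δω = ω₀/Q = 538.6 rad/s; BW = Δω/(2π) = 85.71 Hz.

(a) f₀ = 5467 Hz  (b) Q = 63.78  (c) BW = 85.71 Hz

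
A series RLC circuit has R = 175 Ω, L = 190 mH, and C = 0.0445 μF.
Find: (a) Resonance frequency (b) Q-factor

Step 1 — Resonance condition Im(Z)=0 gives ω₀ = 1/√(LC).
Step 2 — ω₀ = 1/√(0.19·4.45e-08) = 1.088e+04 rad/s.
Step 3 — f₀ = ω₀/(2π) = 1731 Hz.
Step 4 — Series Q: Q = ω₀L/R = 1.088e+04·0.19/175 = 11.81.

(a) f₀ = 1731 Hz  (b) Q = 11.81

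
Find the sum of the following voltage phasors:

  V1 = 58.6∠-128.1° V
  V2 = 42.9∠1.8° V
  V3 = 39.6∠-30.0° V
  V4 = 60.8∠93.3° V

Step 1 — Convert each phasor to rectangular form:
  V1 = 58.6·(cos(-128.1°) + j·sin(-128.1°)) = -36.16 - j46.11 V
  V2 = 42.9·(cos(1.8°) + j·sin(1.8°)) = 42.88 + j1.348 V
  V3 = 39.6·(cos(-30.0°) + j·sin(-30.0°)) = 34.29 - j19.8 V
  V4 = 60.8·(cos(93.3°) + j·sin(93.3°)) = -3.5 + j60.7 V
Step 2 — Sum components: V_total = 37.52 - j3.868 V.
Step 3 — Convert to polar: |V_total| = 37.71 V, ∠V_total = -5.9°.

V_total = 37.71∠-5.9° V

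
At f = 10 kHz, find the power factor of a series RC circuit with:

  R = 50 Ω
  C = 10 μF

Step 1 — Angular frequency: ω = 2π·f = 2π·1e+04 = 6.283e+04 rad/s.
Step 2 — Component impedances:
  R: Z = R = 50 Ω
  C: Z = 1/(jωC) = -j/(ω·C) = 0 - j1.592 Ω
Step 3 — Series combination: Z_total = R + C = 50 - j1.592 Ω = 50.03∠-1.8° Ω.
Step 4 — Power factor: PF = cos(φ) = Re(Z)/|Z| = 50/50.025 = 0.9995.
Step 5 — Type: Im(Z) = -1.592 ⇒ leading (phase φ = -1.8°).

PF = 0.9995 (leading, φ = -1.8°)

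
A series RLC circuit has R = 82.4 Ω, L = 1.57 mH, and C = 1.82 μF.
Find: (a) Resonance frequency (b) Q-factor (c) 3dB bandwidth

Step 1 — Resonance: ω₀ = 1/√(LC) = 1/√(0.00157·1.82e-06) = 1.871e+04 rad/s.
Step 2 — f₀ = ω₀/(2π) = 2977 Hz.
Step 3 — Series Q: Q = ω₀L/R = 1.871e+04·0.00157/82.4 = 0.3564.
Step 4 — Bandwidth: Δω = ω₀/Q = 5.248e+04 rad/s; BW = Δω/(2π) = 8353 Hz.

(a) f₀ = 2977 Hz  (b) Q = 0.3564  (c) BW = 8353 Hz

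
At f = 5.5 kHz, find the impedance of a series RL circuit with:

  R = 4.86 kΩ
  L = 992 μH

Step 1 — Angular frequency: ω = 2π·f = 2π·5500 = 3.456e+04 rad/s.
Step 2 — Component impedances:
  R: Z = R = 4860 Ω
  L: Z = jωL = j·3.456e+04·0.000992 = 0 + j34.28 Ω
Step 3 — Series combination: Z_total = R + L = 4860 + j34.28 Ω = 4860∠0.4° Ω.

Z = 4860 + j34.28 Ω = 4860∠0.4° Ω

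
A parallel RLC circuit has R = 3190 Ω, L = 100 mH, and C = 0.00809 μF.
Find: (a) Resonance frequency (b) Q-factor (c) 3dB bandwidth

Step 1 — Resonance: ω₀ = 1/√(LC) = 1/√(0.1·8.09e-09) = 3.516e+04 rad/s.
Step 2 — f₀ = ω₀/(2π) = 5596 Hz.
Step 3 — Parallel Q: Q = R/(ω₀L) = 3190/(3.516e+04·0.1) = 0.9073.
Step 4 — Bandwidth: Δω = ω₀/Q = 3.875e+04 rad/s; BW = Δω/(2π) = 6167 Hz.

(a) f₀ = 5596 Hz  (b) Q = 0.9073  (c) BW = 6167 Hz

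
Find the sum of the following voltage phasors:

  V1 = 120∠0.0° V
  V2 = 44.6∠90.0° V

Step 1 — Convert each phasor to rectangular form:
  V1 = 120·(cos(0.0°) + j·sin(0.0°)) = 120 V
  V2 = 44.6·(cos(90.0°) + j·sin(90.0°)) = 0 + j44.6 V
Step 2 — Sum components: V_total = 120 + j44.6 V.
Step 3 — Convert to polar: |V_total| = 128 V, ∠V_total = 20.4°.

V_total = 128∠20.4° V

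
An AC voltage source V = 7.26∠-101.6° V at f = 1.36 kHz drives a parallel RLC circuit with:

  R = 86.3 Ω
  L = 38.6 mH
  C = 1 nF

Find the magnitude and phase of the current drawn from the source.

Step 1 — Angular frequency: ω = 2π·f = 2π·1360 = 8545 rad/s.
Step 2 — Component impedances:
  R: Z = R = 86.3 Ω
  L: Z = jωL = j·8545·0.0386 = 0 + j329.8 Ω
  C: Z = 1/(jωC) = -j/(ω·C) = 0 - j1.17e+05 Ω
Step 3 — Parallel combination: 1/Z_total = 1/R + 1/L + 1/C; Z_total = 80.8 + j21.08 Ω = 83.5∠14.6° Ω.
Step 4 — Source phasor: V = 7.26∠-101.6° V = -1.46 - j7.112 V.
Step 5 — Ohm's law: I = V / Z_total = (-1.46 - j7.112) / (80.8 + j21.08) = -0.03842 - j0.07799 A.
Step 6 — Convert to polar: |I| = 0.08694 A, ∠I = -116.2°.

I = 0.08694∠-116.2° A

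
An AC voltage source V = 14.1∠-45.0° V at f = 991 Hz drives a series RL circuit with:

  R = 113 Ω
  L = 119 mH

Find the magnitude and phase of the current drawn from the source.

Step 1 — Angular frequency: ω = 2π·f = 2π·991 = 6227 rad/s.
Step 2 — Component impedances:
  R: Z = R = 113 Ω
  L: Z = jωL = j·6227·0.119 = 0 + j741 Ω
Step 3 — Series combination: Z_total = R + L = 113 + j741 Ω = 749.5∠81.3° Ω.
Step 4 — Source phasor: V = 14.1∠-45.0° V = 9.97 - j9.97 V.
Step 5 — Ohm's law: I = V / Z_total = (9.97 - j9.97) / (113 + j741) = -0.01114 - j0.01516 A.
Step 6 — Convert to polar: |I| = 0.01881 A, ∠I = -126.3°.

I = 0.01881∠-126.3° A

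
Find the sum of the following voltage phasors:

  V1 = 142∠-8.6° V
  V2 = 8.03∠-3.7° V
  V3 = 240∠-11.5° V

Step 1 — Convert each phasor to rectangular form:
  V1 = 142·(cos(-8.6°) + j·sin(-8.6°)) = 140.4 - j21.23 V
  V2 = 8.03·(cos(-3.7°) + j·sin(-3.7°)) = 8.013 - j0.5182 V
  V3 = 240·(cos(-11.5°) + j·sin(-11.5°)) = 235.2 - j47.85 V
Step 2 — Sum components: V_total = 383.6 - j69.6 V.
Step 3 — Convert to polar: |V_total| = 389.9 V, ∠V_total = -10.3°.

V_total = 389.9∠-10.3° V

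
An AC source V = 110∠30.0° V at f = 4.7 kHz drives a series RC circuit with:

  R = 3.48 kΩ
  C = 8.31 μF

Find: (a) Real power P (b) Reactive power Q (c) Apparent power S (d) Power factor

Step 1 — Angular frequency: ω = 2π·f = 2π·4700 = 2.953e+04 rad/s.
Step 2 — Component impedances:
  R: Z = R = 3480 Ω
  C: Z = 1/(jωC) = -j/(ω·C) = 0 - j4.075 Ω
Step 3 — Series combination: Z_total = R + C = 3480 - j4.075 Ω = 3480∠-0.1° Ω.
Step 4 — Source phasor: V = 110∠30.0° V = 95.26 + j55 V.
Step 5 — Current: I = V / Z = 0.02736 + j0.01584 A = 0.03161∠30.1° A.
Step 6 — Complex power: S = V·I* = 3.477 - j0.004071 VA.
Step 7 — Real power: P = Re(S) = 3.477 W.
Step 8 — Reactive power: Q = Im(S) = -0.004071 VAR.
Step 9 — Apparent power: |S| = 3.477 VA.
Step 10 — Power factor: PF = P/|S| = 1 (leading).

(a) P = 3.477 W  (b) Q = -0.004071 VAR  (c) S = 3.477 VA  (d) PF = 1 (leading)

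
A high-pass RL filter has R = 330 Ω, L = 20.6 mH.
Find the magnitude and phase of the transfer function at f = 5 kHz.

Step 1 — Angular frequency: ω = 2π·5000 = 3.142e+04 rad/s.
Step 2 — Transfer function: H(jω) = jωL/(R + jωL).
Step 3 — Numerator jωL = j·647.2; denominator R + jωL = 330 + j647.2.
Step 4 — H = 0.7936 + j0.4047.
Step 5 — Magnitude: |H| = 0.8909 (-1.0 dB); phase: φ = 27.0°.

|H| = 0.8909 (-1.0 dB), φ = 27.0°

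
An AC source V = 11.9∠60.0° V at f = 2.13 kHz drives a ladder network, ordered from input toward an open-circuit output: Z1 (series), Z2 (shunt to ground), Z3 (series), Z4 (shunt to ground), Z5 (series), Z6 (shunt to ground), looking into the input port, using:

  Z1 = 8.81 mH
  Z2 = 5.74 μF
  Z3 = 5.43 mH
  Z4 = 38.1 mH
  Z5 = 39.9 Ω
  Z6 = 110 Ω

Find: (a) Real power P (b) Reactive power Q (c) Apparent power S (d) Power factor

Step 1 — Angular frequency: ω = 2π·f = 2π·2130 = 1.338e+04 rad/s.
Step 2 — Component impedances:
  Z1: Z = jωL = j·1.338e+04·0.00881 = 0 + j117.9 Ω
  Z2: Z = 1/(jωC) = -j/(ω·C) = 0 - j13.02 Ω
  Z3: Z = jωL = j·1.338e+04·0.00543 = 0 + j72.67 Ω
  Z4: Z = jωL = j·1.338e+04·0.0381 = 0 + j509.9 Ω
  Z5: Z = R = 39.9 Ω
  Z6: Z = R = 110 Ω
Step 3 — Ladder network (open output): work backward from the far end, alternating series and parallel combinations. Z_in = 0.804 + j104.3 Ω = 104.3∠89.6° Ω.
Step 4 — Source phasor: V = 11.9∠60.0° V = 5.95 + j10.31 V.
Step 5 — Current: I = V / Z = 0.09924 - j0.05628 A = 0.1141∠-29.6° A.
Step 6 — Complex power: S = V·I* = 0.01046 + j1.358 VA.
Step 7 — Real power: P = Re(S) = 0.01046 W.
Step 8 — Reactive power: Q = Im(S) = 1.358 VAR.
Step 9 — Apparent power: |S| = 1.358 VA.
Step 10 — Power factor: PF = P/|S| = 0.007708 (lagging).

(a) P = 0.01046 W  (b) Q = 1.358 VAR  (c) S = 1.358 VA  (d) PF = 0.007708 (lagging)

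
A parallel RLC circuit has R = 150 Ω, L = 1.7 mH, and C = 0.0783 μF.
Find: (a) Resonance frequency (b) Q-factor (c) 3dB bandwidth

Step 1 — Resonance: ω₀ = 1/√(LC) = 1/√(0.0017·7.83e-08) = 8.668e+04 rad/s.
Step 2 — f₀ = ω₀/(2π) = 1.379e+04 Hz.
Step 3 — Parallel Q: Q = R/(ω₀L) = 150/(8.668e+04·0.0017) = 1.018.
Step 4 — Bandwidth: Δω = ω₀/Q = 8.514e+04 rad/s; BW = Δω/(2π) = 1.355e+04 Hz.

(a) f₀ = 1.379e+04 Hz  (b) Q = 1.018  (c) BW = 1.355e+04 Hz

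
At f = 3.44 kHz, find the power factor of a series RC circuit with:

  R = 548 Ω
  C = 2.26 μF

Step 1 — Angular frequency: ω = 2π·f = 2π·3440 = 2.161e+04 rad/s.
Step 2 — Component impedances:
  R: Z = R = 548 Ω
  C: Z = 1/(jωC) = -j/(ω·C) = 0 - j20.47 Ω
Step 3 — Series combination: Z_total = R + C = 548 - j20.47 Ω = 548.4∠-2.1° Ω.
Step 4 — Power factor: PF = cos(φ) = Re(Z)/|Z| = 548/548.4 = 0.9993.
Step 5 — Type: Im(Z) = -20.47 ⇒ leading (phase φ = -2.1°).

PF = 0.9993 (leading, φ = -2.1°)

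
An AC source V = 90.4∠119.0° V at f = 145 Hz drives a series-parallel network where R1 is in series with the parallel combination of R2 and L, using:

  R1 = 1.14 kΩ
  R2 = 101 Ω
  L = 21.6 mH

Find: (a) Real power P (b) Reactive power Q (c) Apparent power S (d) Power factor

Step 1 — Angular frequency: ω = 2π·f = 2π·145 = 911.1 rad/s.
Step 2 — Component impedances:
  R1: Z = R = 1140 Ω
  R2: Z = R = 101 Ω
  L: Z = jωL = j·911.1·0.0216 = 0 + j19.68 Ω
Step 3 — Parallel branch: R2 || L = 1/(1/R2 + 1/L) = 3.694 + j18.96 Ω.
Step 4 — Series with R1: Z_total = R1 + (R2 || L) = 1144 + j18.96 Ω = 1144∠0.9° Ω.
Step 5 — Source phasor: V = 90.4∠119.0° V = -43.83 + j79.07 V.
Step 6 — Current: I = V / Z = -0.03716 + j0.06975 A = 0.07903∠118.1° A.
Step 7 — Complex power: S = V·I* = 7.143 + j0.1184 VA.
Step 8 — Real power: P = Re(S) = 7.143 W.
Step 9 — Reactive power: Q = Im(S) = 0.1184 VAR.
Step 10 — Apparent power: |S| = 7.144 VA.
Step 11 — Power factor: PF = P/|S| = 0.9999 (lagging).

(a) P = 7.143 W  (b) Q = 0.1184 VAR  (c) S = 7.144 VA  (d) PF = 0.9999 (lagging)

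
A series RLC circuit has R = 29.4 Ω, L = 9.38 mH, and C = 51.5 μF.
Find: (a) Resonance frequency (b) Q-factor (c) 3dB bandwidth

Step 1 — Resonance condition Im(Z)=0 gives ω₀ = 1/√(LC).
Step 2 — ω₀ = 1/√(0.00938·5.15e-05) = 1439 rad/s.
Step 3 — f₀ = ω₀/(2π) = 229 Hz.
Step 4 — Series Q: Q = ω₀L/R = 1439·0.00938/29.4 = 0.459.
Step 5 — 3dB bandwidth: Δω = ω₀/Q = 3134 rad/s; BW = Δω/(2π) = 498.8 Hz.

(a) f₀ = 229 Hz  (b) Q = 0.459  (c) BW = 498.8 Hz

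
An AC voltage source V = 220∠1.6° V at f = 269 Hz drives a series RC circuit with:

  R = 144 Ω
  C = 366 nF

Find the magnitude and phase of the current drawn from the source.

Step 1 — Angular frequency: ω = 2π·f = 2π·269 = 1690 rad/s.
Step 2 — Component impedances:
  R: Z = R = 144 Ω
  C: Z = 1/(jωC) = -j/(ω·C) = 0 - j1617 Ω
Step 3 — Series combination: Z_total = R + C = 144 - j1617 Ω = 1623∠-84.9° Ω.
Step 4 — Source phasor: V = 220∠1.6° V = 219.9 + j6.143 V.
Step 5 — Ohm's law: I = V / Z_total = (219.9 + j6.143) / (144 - j1617) = 0.008253 + j0.1353 A.
Step 6 — Convert to polar: |I| = 0.1356 A, ∠I = 86.5°.

I = 0.1356∠86.5° A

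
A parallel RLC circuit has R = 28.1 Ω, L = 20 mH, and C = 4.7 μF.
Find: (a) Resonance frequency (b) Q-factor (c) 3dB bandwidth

Step 1 — Resonance: ω₀ = 1/√(LC) = 1/√(0.02·4.7e-06) = 3262 rad/s.
Step 2 — f₀ = ω₀/(2π) = 519.1 Hz.
Step 3 — Parallel Q: Q = R/(ω₀L) = 28.1/(3262·0.02) = 0.4308.
Step 4 — Bandwidth: Δω = ω₀/Q = 7572 rad/s; BW = Δω/(2π) = 1205 Hz.

(a) f₀ = 519.1 Hz  (b) Q = 0.4308  (c) BW = 1205 Hz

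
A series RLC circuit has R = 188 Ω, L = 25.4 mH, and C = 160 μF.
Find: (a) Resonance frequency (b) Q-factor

Step 1 — Resonance condition Im(Z)=0 gives ω₀ = 1/√(LC).
Step 2 — ω₀ = 1/√(0.0254·0.00016) = 496 rad/s.
Step 3 — f₀ = ω₀/(2π) = 78.95 Hz.
Step 4 — Series Q: Q = ω₀L/R = 496·0.0254/188 = 0.06702.

(a) f₀ = 78.95 Hz  (b) Q = 0.06702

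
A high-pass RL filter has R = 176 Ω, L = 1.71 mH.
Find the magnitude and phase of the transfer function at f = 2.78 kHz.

Step 1 — Angular frequency: ω = 2π·2780 = 1.747e+04 rad/s.
Step 2 — Transfer function: H(jω) = jωL/(R + jωL).
Step 3 — Numerator jωL = j·29.87; denominator R + jωL = 176 + j29.87.
Step 4 — H = 0.028 + j0.165.
Step 5 — Magnitude: |H| = 0.1673 (-15.5 dB); phase: φ = 80.4°.

|H| = 0.1673 (-15.5 dB), φ = 80.4°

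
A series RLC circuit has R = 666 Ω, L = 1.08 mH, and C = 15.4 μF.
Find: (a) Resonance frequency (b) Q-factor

Step 1 — Resonance condition Im(Z)=0 gives ω₀ = 1/√(LC).
Step 2 — ω₀ = 1/√(0.00108·1.54e-05) = 7754 rad/s.
Step 3 — f₀ = ω₀/(2π) = 1234 Hz.
Step 4 — Series Q: Q = ω₀L/R = 7754·0.00108/666 = 0.01257.

(a) f₀ = 1234 Hz  (b) Q = 0.01257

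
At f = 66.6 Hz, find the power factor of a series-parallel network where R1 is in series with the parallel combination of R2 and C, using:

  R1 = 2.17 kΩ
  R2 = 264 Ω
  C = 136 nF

Step 1 — Angular frequency: ω = 2π·f = 2π·66.6 = 418.5 rad/s.
Step 2 — Component impedances:
  R1: Z = R = 2170 Ω
  R2: Z = R = 264 Ω
  C: Z = 1/(jωC) = -j/(ω·C) = 0 - j1.757e+04 Ω
Step 3 — Parallel branch: R2 || C = 1/(1/R2 + 1/C) = 263.9 - j3.966 Ω.
Step 4 — Series with R1: Z_total = R1 + (R2 || C) = 2434 - j3.966 Ω = 2434∠-0.1° Ω.
Step 5 — Power factor: PF = cos(φ) = Re(Z)/|Z| = 2434/2434 = 1.
Step 6 — Type: Im(Z) = -3.966 ⇒ leading (phase φ = -0.1°).

PF = 1 (leading, φ = -0.1°)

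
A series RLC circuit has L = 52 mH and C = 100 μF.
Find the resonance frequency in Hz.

Step 1 — Resonance condition Im(Z)=0 gives ω₀ = 1/√(LC).
Step 2 — ω₀ = 1/√(0.052·0.0001) = 438.5 rad/s.
Step 3 — f₀ = ω₀/(2π) = 69.79 Hz.

f₀ = 69.79 Hz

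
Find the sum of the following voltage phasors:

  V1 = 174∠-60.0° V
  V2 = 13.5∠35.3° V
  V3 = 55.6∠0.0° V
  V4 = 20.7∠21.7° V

Step 1 — Convert each phasor to rectangular form:
  V1 = 174·(cos(-60.0°) + j·sin(-60.0°)) = 87 - j150.7 V
  V2 = 13.5·(cos(35.3°) + j·sin(35.3°)) = 11.02 + j7.801 V
  V3 = 55.6·(cos(0.0°) + j·sin(0.0°)) = 55.6 V
  V4 = 20.7·(cos(21.7°) + j·sin(21.7°)) = 19.23 + j7.654 V
Step 2 — Sum components: V_total = 172.9 - j135.2 V.
Step 3 — Convert to polar: |V_total| = 219.5 V, ∠V_total = -38.0°.

V_total = 219.5∠-38.0° V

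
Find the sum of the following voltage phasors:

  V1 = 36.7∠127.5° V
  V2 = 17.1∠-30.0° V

Step 1 — Convert each phasor to rectangular form:
  V1 = 36.7·(cos(127.5°) + j·sin(127.5°)) = -22.34 + j29.12 V
  V2 = 17.1·(cos(-30.0°) + j·sin(-30.0°)) = 14.81 - j8.55 V
Step 2 — Sum components: V_total = -7.533 + j20.57 V.
Step 3 — Convert to polar: |V_total| = 21.9 V, ∠V_total = 110.1°.

V_total = 21.9∠110.1° V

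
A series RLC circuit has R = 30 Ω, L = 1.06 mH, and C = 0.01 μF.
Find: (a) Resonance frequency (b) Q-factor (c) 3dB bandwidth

Step 1 — Resonance: ω₀ = 1/√(LC) = 1/√(0.00106·1e-08) = 3.071e+05 rad/s.
Step 2 — f₀ = ω₀/(2π) = 4.888e+04 Hz.
Step 3 — Series Q: Q = ω₀L/R = 3.071e+05·0.00106/30 = 10.85.
Step 4 — Bandwidth: Δω = ω₀/Q = 2.83e+04 rad/s; BW = Δω/(2π) = 4504 Hz.

(a) f₀ = 4.888e+04 Hz  (b) Q = 10.85  (c) BW = 4504 Hz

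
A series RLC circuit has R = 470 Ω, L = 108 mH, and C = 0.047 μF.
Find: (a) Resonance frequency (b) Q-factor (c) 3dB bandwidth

Step 1 — Resonance condition Im(Z)=0 gives ω₀ = 1/√(LC).
Step 2 — ω₀ = 1/√(0.108·4.7e-08) = 1.404e+04 rad/s.
Step 3 — f₀ = ω₀/(2π) = 2234 Hz.
Step 4 — Series Q: Q = ω₀L/R = 1.404e+04·0.108/470 = 3.225.
Step 5 — 3dB bandwidth: Δω = ω₀/Q = 4352 rad/s; BW = Δω/(2π) = 692.6 Hz.

(a) f₀ = 2234 Hz  (b) Q = 3.225  (c) BW = 692.6 Hz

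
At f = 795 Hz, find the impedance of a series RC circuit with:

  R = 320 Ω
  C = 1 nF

Step 1 — Angular frequency: ω = 2π·f = 2π·795 = 4995 rad/s.
Step 2 — Component impedances:
  R: Z = R = 320 Ω
  C: Z = 1/(jωC) = -j/(ω·C) = 0 - j2.002e+05 Ω
Step 3 — Series combination: Z_total = R + C = 320 - j2.002e+05 Ω = 2.002e+05∠-89.9° Ω.

Z = 320 - j2.002e+05 Ω = 2.002e+05∠-89.9° Ω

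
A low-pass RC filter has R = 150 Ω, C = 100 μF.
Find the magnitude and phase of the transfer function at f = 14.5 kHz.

Step 1 — Angular frequency: ω = 2π·1.45e+04 = 9.111e+04 rad/s.
Step 2 — Transfer function: H(jω) = 1/(1 + jωRC).
Step 3 — Denominator: 1 + jωRC = 1 + j·9.111e+04·150·0.0001 = 1 + j1367.
Step 4 — H = 5.355e-07 - j0.0007317.
Step 5 — Magnitude: |H| = 0.0007317 (-62.7 dB); phase: φ = -90.0°.

|H| = 0.0007317 (-62.7 dB), φ = -90.0°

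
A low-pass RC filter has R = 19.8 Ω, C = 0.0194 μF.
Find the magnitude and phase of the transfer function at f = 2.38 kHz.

Step 1 — Angular frequency: ω = 2π·2380 = 1.495e+04 rad/s.
Step 2 — Transfer function: H(jω) = 1/(1 + jωRC).
Step 3 — Denominator: 1 + jωRC = 1 + j·1.495e+04·19.8·1.94e-08 = 1 + j0.005744.
Step 4 — H = 1 - j0.005744.
Step 5 — Magnitude: |H| = 1 (-0.0 dB); phase: φ = -0.3°.

|H| = 1 (-0.0 dB), φ = -0.3°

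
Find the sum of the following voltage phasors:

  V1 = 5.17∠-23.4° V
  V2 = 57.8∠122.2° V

Step 1 — Convert each phasor to rectangular form:
  V1 = 5.17·(cos(-23.4°) + j·sin(-23.4°)) = 4.745 - j2.053 V
  V2 = 57.8·(cos(122.2°) + j·sin(122.2°)) = -30.8 + j48.91 V
Step 2 — Sum components: V_total = -26.06 + j46.86 V.
Step 3 — Convert to polar: |V_total| = 53.61 V, ∠V_total = 119.1°.

V_total = 53.61∠119.1° V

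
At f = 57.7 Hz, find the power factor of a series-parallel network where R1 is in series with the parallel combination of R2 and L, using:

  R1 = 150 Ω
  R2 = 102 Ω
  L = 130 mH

Step 1 — Angular frequency: ω = 2π·f = 2π·57.7 = 362.5 rad/s.
Step 2 — Component impedances:
  R1: Z = R = 150 Ω
  R2: Z = R = 102 Ω
  L: Z = jωL = j·362.5·0.13 = 0 + j47.13 Ω
Step 3 — Parallel branch: R2 || L = 1/(1/R2 + 1/L) = 17.95 + j38.84 Ω.
Step 4 — Series with R1: Z_total = R1 + (R2 || L) = 167.9 + j38.84 Ω = 172.4∠13.0° Ω.
Step 5 — Power factor: PF = cos(φ) = Re(Z)/|Z| = 167.95/172.38 = 0.9743.
Step 6 — Type: Im(Z) = 38.84 ⇒ lagging (phase φ = 13.0°).

PF = 0.9743 (lagging, φ = 13.0°)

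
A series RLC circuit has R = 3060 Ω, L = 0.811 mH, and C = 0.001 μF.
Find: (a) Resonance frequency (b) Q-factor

Step 1 — Resonance condition Im(Z)=0 gives ω₀ = 1/√(LC).
Step 2 — ω₀ = 1/√(0.000811·1e-09) = 1.11e+06 rad/s.
Step 3 — f₀ = ω₀/(2π) = 1.767e+05 Hz.
Step 4 — Series Q: Q = ω₀L/R = 1.11e+06·0.000811/3060 = 0.2943.

(a) f₀ = 1.767e+05 Hz  (b) Q = 0.2943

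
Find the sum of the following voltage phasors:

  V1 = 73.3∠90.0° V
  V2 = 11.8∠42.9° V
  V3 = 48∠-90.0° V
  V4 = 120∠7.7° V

Step 1 — Convert each phasor to rectangular form:
  V1 = 73.3·(cos(90.0°) + j·sin(90.0°)) = 0 + j73.3 V
  V2 = 11.8·(cos(42.9°) + j·sin(42.9°)) = 8.644 + j8.033 V
  V3 = 48·(cos(-90.0°) + j·sin(-90.0°)) = 0 - j48 V
  V4 = 120·(cos(7.7°) + j·sin(7.7°)) = 118.9 + j16.08 V
Step 2 — Sum components: V_total = 127.6 + j49.41 V.
Step 3 — Convert to polar: |V_total| = 136.8 V, ∠V_total = 21.2°.

V_total = 136.8∠21.2° V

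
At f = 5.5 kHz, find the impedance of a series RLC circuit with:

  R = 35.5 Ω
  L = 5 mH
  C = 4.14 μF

Step 1 — Angular frequency: ω = 2π·f = 2π·5500 = 3.456e+04 rad/s.
Step 2 — Component impedances:
  R: Z = R = 35.5 Ω
  L: Z = jωL = j·3.456e+04·0.005 = 0 + j172.8 Ω
  C: Z = 1/(jωC) = -j/(ω·C) = 0 - j6.99 Ω
Step 3 — Series combination: Z_total = R + L + C = 35.5 + j165.8 Ω = 169.6∠77.9° Ω.

Z = 35.5 + j165.8 Ω = 169.6∠77.9° Ω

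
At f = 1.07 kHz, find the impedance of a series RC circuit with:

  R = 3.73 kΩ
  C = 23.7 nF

Step 1 — Angular frequency: ω = 2π·f = 2π·1070 = 6723 rad/s.
Step 2 — Component impedances:
  R: Z = R = 3730 Ω
  C: Z = 1/(jωC) = -j/(ω·C) = 0 - j6276 Ω
Step 3 — Series combination: Z_total = R + C = 3730 - j6276 Ω = 7301∠-59.3° Ω.

Z = 3730 - j6276 Ω = 7301∠-59.3° Ω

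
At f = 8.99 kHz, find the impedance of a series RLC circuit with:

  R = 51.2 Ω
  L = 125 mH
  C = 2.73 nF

Step 1 — Angular frequency: ω = 2π·f = 2π·8990 = 5.649e+04 rad/s.
Step 2 — Component impedances:
  R: Z = R = 51.2 Ω
  L: Z = jωL = j·5.649e+04·0.125 = 0 + j7061 Ω
  C: Z = 1/(jωC) = -j/(ω·C) = 0 - j6485 Ω
Step 3 — Series combination: Z_total = R + L + C = 51.2 + j575.9 Ω = 578.2∠84.9° Ω.

Z = 51.2 + j575.9 Ω = 578.2∠84.9° Ω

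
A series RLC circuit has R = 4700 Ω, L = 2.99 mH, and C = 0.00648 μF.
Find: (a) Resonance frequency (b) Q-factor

Step 1 — Resonance condition Im(Z)=0 gives ω₀ = 1/√(LC).
Step 2 — ω₀ = 1/√(0.00299·6.48e-09) = 2.272e+05 rad/s.
Step 3 — f₀ = ω₀/(2π) = 3.616e+04 Hz.
Step 4 — Series Q: Q = ω₀L/R = 2.272e+05·0.00299/4700 = 0.1445.

(a) f₀ = 3.616e+04 Hz  (b) Q = 0.1445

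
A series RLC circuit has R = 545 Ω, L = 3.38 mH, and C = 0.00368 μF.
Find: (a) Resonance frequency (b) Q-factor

Step 1 — Resonance condition Im(Z)=0 gives ω₀ = 1/√(LC).
Step 2 — ω₀ = 1/√(0.00338·3.68e-09) = 2.835e+05 rad/s.
Step 3 — f₀ = ω₀/(2π) = 4.513e+04 Hz.
Step 4 — Series Q: Q = ω₀L/R = 2.835e+05·0.00338/545 = 1.758.

(a) f₀ = 4.513e+04 Hz  (b) Q = 1.758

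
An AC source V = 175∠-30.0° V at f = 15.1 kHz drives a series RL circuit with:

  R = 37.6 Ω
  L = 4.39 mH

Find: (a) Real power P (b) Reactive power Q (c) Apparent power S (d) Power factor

Step 1 — Angular frequency: ω = 2π·f = 2π·1.51e+04 = 9.488e+04 rad/s.
Step 2 — Component impedances:
  R: Z = R = 37.6 Ω
  L: Z = jωL = j·9.488e+04·0.00439 = 0 + j416.5 Ω
Step 3 — Series combination: Z_total = R + L = 37.6 + j416.5 Ω = 418.2∠84.8° Ω.
Step 4 — Source phasor: V = 175∠-30.0° V = 151.6 - j87.5 V.
Step 5 — Current: I = V / Z = -0.1758 - j0.3797 A = 0.4185∠-114.8° A.
Step 6 — Complex power: S = V·I* = 6.584 + j72.93 VA.
Step 7 — Real power: P = Re(S) = 6.584 W.
Step 8 — Reactive power: Q = Im(S) = 72.93 VAR.
Step 9 — Apparent power: |S| = 73.23 VA.
Step 10 — Power factor: PF = P/|S| = 0.08991 (lagging).

(a) P = 6.584 W  (b) Q = 72.93 VAR  (c) S = 73.23 VA  (d) PF = 0.08991 (lagging)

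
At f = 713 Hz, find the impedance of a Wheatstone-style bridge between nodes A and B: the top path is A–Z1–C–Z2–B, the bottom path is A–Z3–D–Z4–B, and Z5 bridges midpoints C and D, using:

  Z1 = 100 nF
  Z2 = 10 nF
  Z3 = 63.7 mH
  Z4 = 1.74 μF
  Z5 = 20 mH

Step 1 — Angular frequency: ω = 2π·f = 2π·713 = 4480 rad/s.
Step 2 — Component impedances:
  Z1: Z = 1/(jωC) = -j/(ω·C) = 0 - j2232 Ω
  Z2: Z = 1/(jωC) = -j/(ω·C) = 0 - j2.232e+04 Ω
  Z3: Z = jωL = j·4480·0.0637 = 0 + j285.4 Ω
  Z4: Z = 1/(jωC) = -j/(ω·C) = 0 - j128.3 Ω
  Z5: Z = jωL = j·4480·0.02 = 0 + j89.6 Ω
Step 3 — Bridge requires nodal analysis (the Z5 bridge couples midpoints C and D, so the two paths cannot be reduced to a simple series/parallel combination). Setting node B to ground and injecting 1 A at node A, the 3-node admittance system at A, C, D solves to V_A = Z_AB = 0 + j201.8 Ω = 201.8∠90.0° Ω.

Z = 0 + j201.8 Ω = 201.8∠90.0° Ω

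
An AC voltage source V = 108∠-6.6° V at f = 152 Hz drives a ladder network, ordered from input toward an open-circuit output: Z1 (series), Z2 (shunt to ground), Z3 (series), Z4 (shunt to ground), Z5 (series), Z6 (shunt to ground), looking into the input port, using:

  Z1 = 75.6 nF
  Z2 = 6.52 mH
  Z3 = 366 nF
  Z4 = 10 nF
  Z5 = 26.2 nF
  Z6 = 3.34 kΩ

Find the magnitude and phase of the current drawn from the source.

Step 1 — Angular frequency: ω = 2π·f = 2π·152 = 955 rad/s.
Step 2 — Component impedances:
  Z1: Z = 1/(jωC) = -j/(ω·C) = 0 - j1.385e+04 Ω
  Z2: Z = jωL = j·955·0.00652 = 0 + j6.227 Ω
  Z3: Z = 1/(jωC) = -j/(ω·C) = 0 - j2861 Ω
  Z4: Z = 1/(jωC) = -j/(ω·C) = 0 - j1.047e+05 Ω
  Z5: Z = 1/(jωC) = -j/(ω·C) = 0 - j3.996e+04 Ω
  Z6: Z = R = 3340 Ω
Step 3 — Ladder network (open output): work backward from the far end, alternating series and parallel combinations. Z_in = 6.676e-05 - j1.384e+04 Ω = 1.384e+04∠-90.0° Ω.
Step 4 — Source phasor: V = 108∠-6.6° V = 107.3 - j12.41 V.
Step 5 — Ohm's law: I = V / Z_total = (107.3 - j12.41) / (6.676e-05 - j1.384e+04) = 0.0008967 + j0.00775 A.
Step 6 — Convert to polar: |I| = 0.007801 A, ∠I = 83.4°.

I = 0.007801∠83.4° A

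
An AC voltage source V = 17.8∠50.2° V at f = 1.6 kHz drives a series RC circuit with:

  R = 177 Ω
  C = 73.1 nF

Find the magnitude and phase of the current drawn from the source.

Step 1 — Angular frequency: ω = 2π·f = 2π·1600 = 1.005e+04 rad/s.
Step 2 — Component impedances:
  R: Z = R = 177 Ω
  C: Z = 1/(jωC) = -j/(ω·C) = 0 - j1361 Ω
Step 3 — Series combination: Z_total = R + C = 177 - j1361 Ω = 1372∠-82.6° Ω.
Step 4 — Source phasor: V = 17.8∠50.2° V = 11.39 + j13.68 V.
Step 5 — Ohm's law: I = V / Z_total = (11.39 + j13.68) / (177 - j1361) = -0.008812 + j0.009519 A.
Step 6 — Convert to polar: |I| = 0.01297 A, ∠I = 132.8°.

I = 0.01297∠132.8° A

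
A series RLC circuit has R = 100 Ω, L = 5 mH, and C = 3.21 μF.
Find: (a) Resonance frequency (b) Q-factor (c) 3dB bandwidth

Step 1 — Resonance condition Im(Z)=0 gives ω₀ = 1/√(LC).
Step 2 — ω₀ = 1/√(0.005·3.21e-06) = 7893 rad/s.
Step 3 — f₀ = ω₀/(2π) = 1256 Hz.
Step 4 — Series Q: Q = ω₀L/R = 7893·0.005/100 = 0.3947.
Step 5 — 3dB bandwidth: Δω = ω₀/Q = 2e+04 rad/s; BW = Δω/(2π) = 3183 Hz.

(a) f₀ = 1256 Hz  (b) Q = 0.3947  (c) BW = 3183 Hz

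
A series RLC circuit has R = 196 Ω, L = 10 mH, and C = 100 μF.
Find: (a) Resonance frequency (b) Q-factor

Step 1 — Resonance condition Im(Z)=0 gives ω₀ = 1/√(LC).
Step 2 — ω₀ = 1/√(0.01·0.0001) = 1000 rad/s.
Step 3 — f₀ = ω₀/(2π) = 159.2 Hz.
Step 4 — Series Q: Q = ω₀L/R = 1000·0.01/196 = 0.05102.

(a) f₀ = 159.2 Hz  (b) Q = 0.05102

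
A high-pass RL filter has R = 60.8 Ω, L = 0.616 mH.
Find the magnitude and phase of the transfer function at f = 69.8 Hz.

Step 1 — Angular frequency: ω = 2π·69.8 = 438.6 rad/s.
Step 2 — Transfer function: H(jω) = jωL/(R + jωL).
Step 3 — Numerator jωL = j·0.2702; denominator R + jωL = 60.8 + j0.2702.
Step 4 — H = 1.974e-05 + j0.004443.
Step 5 — Magnitude: |H| = 0.004443 (-47.0 dB); phase: φ = 89.7°.

|H| = 0.004443 (-47.0 dB), φ = 89.7°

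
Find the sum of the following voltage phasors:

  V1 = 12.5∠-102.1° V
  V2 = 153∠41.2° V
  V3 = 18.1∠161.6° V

Step 1 — Convert each phasor to rectangular form:
  V1 = 12.5·(cos(-102.1°) + j·sin(-102.1°)) = -2.62 - j12.22 V
  V2 = 153·(cos(41.2°) + j·sin(41.2°)) = 115.1 + j100.8 V
  V3 = 18.1·(cos(161.6°) + j·sin(161.6°)) = -17.17 + j5.713 V
Step 2 — Sum components: V_total = 95.32 + j94.27 V.
Step 3 — Convert to polar: |V_total| = 134.1 V, ∠V_total = 44.7°.

V_total = 134.1∠44.7° V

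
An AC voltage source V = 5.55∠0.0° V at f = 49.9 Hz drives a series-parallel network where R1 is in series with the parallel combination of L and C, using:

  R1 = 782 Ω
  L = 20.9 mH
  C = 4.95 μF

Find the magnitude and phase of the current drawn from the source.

Step 1 — Angular frequency: ω = 2π·f = 2π·49.9 = 313.5 rad/s.
Step 2 — Component impedances:
  R1: Z = R = 782 Ω
  L: Z = jωL = j·313.5·0.0209 = 0 + j6.553 Ω
  C: Z = 1/(jωC) = -j/(ω·C) = 0 - j644.3 Ω
Step 3 — Parallel branch: L || C = 1/(1/L + 1/C) = 0 + j6.62 Ω.
Step 4 — Series with R1: Z_total = R1 + (L || C) = 782 + j6.62 Ω = 782∠0.5° Ω.
Step 5 — Source phasor: V = 5.55∠0.0° V = 5.55 V.
Step 6 — Ohm's law: I = V / Z_total = (5.55) / (782 + j6.62) = 0.007097 - j6.008e-05 A.
Step 7 — Convert to polar: |I| = 0.007097 A, ∠I = -0.5°.

I = 0.007097∠-0.5° A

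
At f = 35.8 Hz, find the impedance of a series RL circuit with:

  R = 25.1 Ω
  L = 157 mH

Step 1 — Angular frequency: ω = 2π·f = 2π·35.8 = 224.9 rad/s.
Step 2 — Component impedances:
  R: Z = R = 25.1 Ω
  L: Z = jωL = j·224.9·0.157 = 0 + j35.32 Ω
Step 3 — Series combination: Z_total = R + L = 25.1 + j35.32 Ω = 43.33∠54.6° Ω.

Z = 25.1 + j35.32 Ω = 43.33∠54.6° Ω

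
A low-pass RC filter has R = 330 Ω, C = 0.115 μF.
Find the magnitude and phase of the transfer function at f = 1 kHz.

Step 1 — Angular frequency: ω = 2π·1000 = 6283 rad/s.
Step 2 — Transfer function: H(jω) = 1/(1 + jωRC).
Step 3 — Denominator: 1 + jωRC = 1 + j·6283·330·1.15e-07 = 1 + j0.2384.
Step 4 — H = 0.9462 - j0.2256.
Step 5 — Magnitude: |H| = 0.9727 (-0.2 dB); phase: φ = -13.4°.

|H| = 0.9727 (-0.2 dB), φ = -13.4°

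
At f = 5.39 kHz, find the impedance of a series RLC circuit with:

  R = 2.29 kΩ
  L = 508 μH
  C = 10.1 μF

Step 1 — Angular frequency: ω = 2π·f = 2π·5390 = 3.387e+04 rad/s.
Step 2 — Component impedances:
  R: Z = R = 2290 Ω
  L: Z = jωL = j·3.387e+04·0.000508 = 0 + j17.2 Ω
  C: Z = 1/(jωC) = -j/(ω·C) = 0 - j2.924 Ω
Step 3 — Series combination: Z_total = R + L + C = 2290 + j14.28 Ω = 2290∠0.4° Ω.

Z = 2290 + j14.28 Ω = 2290∠0.4° Ω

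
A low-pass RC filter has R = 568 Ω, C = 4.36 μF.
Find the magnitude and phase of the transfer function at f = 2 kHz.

Step 1 — Angular frequency: ω = 2π·2000 = 1.257e+04 rad/s.
Step 2 — Transfer function: H(jω) = 1/(1 + jωRC).
Step 3 — Denominator: 1 + jωRC = 1 + j·1.257e+04·568·4.36e-06 = 1 + j31.12.
Step 4 — H = 0.001031 - j0.0321.
Step 5 — Magnitude: |H| = 0.03212 (-29.9 dB); phase: φ = -88.2°.

|H| = 0.03212 (-29.9 dB), φ = -88.2°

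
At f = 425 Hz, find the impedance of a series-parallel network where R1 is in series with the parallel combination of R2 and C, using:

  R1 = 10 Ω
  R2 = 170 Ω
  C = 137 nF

Step 1 — Angular frequency: ω = 2π·f = 2π·425 = 2670 rad/s.
Step 2 — Component impedances:
  R1: Z = R = 10 Ω
  R2: Z = R = 170 Ω
  C: Z = 1/(jωC) = -j/(ω·C) = 0 - j2733 Ω
Step 3 — Parallel branch: R2 || C = 1/(1/R2 + 1/C) = 169.3 - j10.53 Ω.
Step 4 — Series with R1: Z_total = R1 + (R2 || C) = 179.3 - j10.53 Ω = 179.7∠-3.4° Ω.

Z = 179.3 - j10.53 Ω = 179.7∠-3.4° Ω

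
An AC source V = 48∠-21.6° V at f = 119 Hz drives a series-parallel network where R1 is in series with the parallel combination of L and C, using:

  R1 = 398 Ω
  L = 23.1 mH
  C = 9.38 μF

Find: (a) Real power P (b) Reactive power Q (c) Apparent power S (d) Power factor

Step 1 — Angular frequency: ω = 2π·f = 2π·119 = 747.7 rad/s.
Step 2 — Component impedances:
  R1: Z = R = 398 Ω
  L: Z = jωL = j·747.7·0.0231 = 0 + j17.27 Ω
  C: Z = 1/(jωC) = -j/(ω·C) = 0 - j142.6 Ω
Step 3 — Parallel branch: L || C = 1/(1/L + 1/C) = 0 + j19.65 Ω.
Step 4 — Series with R1: Z_total = R1 + (L || C) = 398 + j19.65 Ω = 398.5∠2.8° Ω.
Step 5 — Source phasor: V = 48∠-21.6° V = 44.63 - j17.67 V.
Step 6 — Current: I = V / Z = 0.1097 - j0.04981 A = 0.1205∠-24.4° A.
Step 7 — Complex power: S = V·I* = 5.775 + j0.2852 VA.
Step 8 — Real power: P = Re(S) = 5.775 W.
Step 9 — Reactive power: Q = Im(S) = 0.2852 VAR.
Step 10 — Apparent power: |S| = 5.782 VA.
Step 11 — Power factor: PF = P/|S| = 0.9988 (lagging).

(a) P = 5.775 W  (b) Q = 0.2852 VAR  (c) S = 5.782 VA  (d) PF = 0.9988 (lagging)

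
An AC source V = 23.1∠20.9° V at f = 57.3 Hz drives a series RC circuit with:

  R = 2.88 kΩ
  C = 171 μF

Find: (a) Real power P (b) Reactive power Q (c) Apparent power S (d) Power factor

Step 1 — Angular frequency: ω = 2π·f = 2π·57.3 = 360 rad/s.
Step 2 — Component impedances:
  R: Z = R = 2880 Ω
  C: Z = 1/(jωC) = -j/(ω·C) = 0 - j16.24 Ω
Step 3 — Series combination: Z_total = R + C = 2880 - j16.24 Ω = 2880∠-0.3° Ω.
Step 4 — Source phasor: V = 23.1∠20.9° V = 21.58 + j8.241 V.
Step 5 — Current: I = V / Z = 0.007477 + j0.002904 A = 0.008021∠21.2° A.
Step 6 — Complex power: S = V·I* = 0.1853 - j0.001045 VA.
Step 7 — Real power: P = Re(S) = 0.1853 W.
Step 8 — Reactive power: Q = Im(S) = -0.001045 VAR.
Step 9 — Apparent power: |S| = 0.1853 VA.
Step 10 — Power factor: PF = P/|S| = 1 (leading).

(a) P = 0.1853 W  (b) Q = -0.001045 VAR  (c) S = 0.1853 VA  (d) PF = 1 (leading)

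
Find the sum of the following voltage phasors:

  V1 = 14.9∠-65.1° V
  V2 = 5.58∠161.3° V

Step 1 — Convert each phasor to rectangular form:
  V1 = 14.9·(cos(-65.1°) + j·sin(-65.1°)) = 6.273 - j13.51 V
  V2 = 5.58·(cos(161.3°) + j·sin(161.3°)) = -5.285 + j1.789 V
Step 2 — Sum components: V_total = 0.988 - j11.73 V.
Step 3 — Convert to polar: |V_total| = 11.77 V, ∠V_total = -85.2°.

V_total = 11.77∠-85.2° V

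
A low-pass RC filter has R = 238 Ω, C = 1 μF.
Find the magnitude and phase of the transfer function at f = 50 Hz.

Step 1 — Angular frequency: ω = 2π·50 = 314.2 rad/s.
Step 2 — Transfer function: H(jω) = 1/(1 + jωRC).
Step 3 — Denominator: 1 + jωRC = 1 + j·314.2·238·1e-06 = 1 + j0.07477.
Step 4 — H = 0.9944 - j0.07435.
Step 5 — Magnitude: |H| = 0.9972 (-0.0 dB); phase: φ = -4.3°.

|H| = 0.9972 (-0.0 dB), φ = -4.3°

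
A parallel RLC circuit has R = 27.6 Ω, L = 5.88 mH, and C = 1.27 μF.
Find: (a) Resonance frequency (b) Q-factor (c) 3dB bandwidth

Step 1 — Resonance: ω₀ = 1/√(LC) = 1/√(0.00588·1.27e-06) = 1.157e+04 rad/s.
Step 2 — f₀ = ω₀/(2π) = 1842 Hz.
Step 3 — Parallel Q: Q = R/(ω₀L) = 27.6/(1.157e+04·0.00588) = 0.4056.
Step 4 — Bandwidth: Δω = ω₀/Q = 2.853e+04 rad/s; BW = Δω/(2π) = 4541 Hz.

(a) f₀ = 1842 Hz  (b) Q = 0.4056  (c) BW = 4541 Hz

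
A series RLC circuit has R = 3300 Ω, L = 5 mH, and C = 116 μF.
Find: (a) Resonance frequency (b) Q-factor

Step 1 — Resonance condition Im(Z)=0 gives ω₀ = 1/√(LC).
Step 2 — ω₀ = 1/√(0.005·0.000116) = 1313 rad/s.
Step 3 — f₀ = ω₀/(2π) = 209 Hz.
Step 4 — Series Q: Q = ω₀L/R = 1313·0.005/3300 = 0.001989.

(a) f₀ = 209 Hz  (b) Q = 0.001989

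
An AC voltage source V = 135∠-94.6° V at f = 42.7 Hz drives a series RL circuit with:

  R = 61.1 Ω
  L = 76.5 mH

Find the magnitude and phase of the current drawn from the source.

Step 1 — Angular frequency: ω = 2π·f = 2π·42.7 = 268.3 rad/s.
Step 2 — Component impedances:
  R: Z = R = 61.1 Ω
  L: Z = jωL = j·268.3·0.0765 = 0 + j20.52 Ω
Step 3 — Series combination: Z_total = R + L = 61.1 + j20.52 Ω = 64.46∠18.6° Ω.
Step 4 — Source phasor: V = 135∠-94.6° V = -10.83 - j134.6 V.
Step 5 — Ohm's law: I = V / Z_total = (-10.83 - j134.6) / (61.1 + j20.52) = -0.824 - j1.926 A.
Step 6 — Convert to polar: |I| = 2.094 A, ∠I = -113.2°.

I = 2.094∠-113.2° A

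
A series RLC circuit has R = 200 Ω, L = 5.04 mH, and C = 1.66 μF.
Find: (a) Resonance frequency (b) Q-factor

Step 1 — Resonance condition Im(Z)=0 gives ω₀ = 1/√(LC).
Step 2 — ω₀ = 1/√(0.00504·1.66e-06) = 1.093e+04 rad/s.
Step 3 — f₀ = ω₀/(2π) = 1740 Hz.
Step 4 — Series Q: Q = ω₀L/R = 1.093e+04·0.00504/200 = 0.2755.

(a) f₀ = 1740 Hz  (b) Q = 0.2755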